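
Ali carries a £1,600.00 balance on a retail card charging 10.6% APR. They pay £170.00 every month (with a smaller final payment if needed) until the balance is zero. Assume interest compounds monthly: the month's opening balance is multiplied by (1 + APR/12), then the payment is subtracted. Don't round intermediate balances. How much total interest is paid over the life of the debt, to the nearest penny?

£77.89

Monthly rate r = 10.6%/12 = 0.883333% = 0.00883333.
Payoff takes n = ⌈−ln(1 − rB₀/P)/ln(1+r)⌉ = ⌈9.869⌉ = 10 payments; the last is £147.89.
Total paid = 9·£170.00 + £147.89 = £1,677.89.
Total interest = total paid − principal = £1,677.89 − £1,600.00 = £77.89.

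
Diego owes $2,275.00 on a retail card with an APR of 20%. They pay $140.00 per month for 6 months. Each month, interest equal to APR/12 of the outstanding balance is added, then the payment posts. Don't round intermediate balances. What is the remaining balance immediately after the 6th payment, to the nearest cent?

$1,636.40

Monthly rate r = 20%/12 = 1.66667% = 0.0166667.
Each month: B ← B·(1+r) − $140.00.
Month 1: interest $37.92; balance after payment $2,172.92.
Month 2: interest $36.22; balance after payment $2,069.13.
Month 3: interest $34.49; balance after payment $1,963.62.
Month 4: interest $32.73; balance after payment $1,856.34.
Month 5: interest $30.94; balance after payment $1,747.28.
Month 6: interest $29.12; balance after payment $1,636.40.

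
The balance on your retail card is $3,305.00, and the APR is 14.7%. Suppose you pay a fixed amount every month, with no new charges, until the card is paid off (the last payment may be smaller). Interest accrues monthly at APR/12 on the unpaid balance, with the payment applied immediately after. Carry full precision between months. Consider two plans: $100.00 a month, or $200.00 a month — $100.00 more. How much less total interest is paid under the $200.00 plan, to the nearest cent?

$546.75

Monthly rate r = 14.7%/12 = 1.225% = 0.01225.
At $100.00/mo: n = ⌈−ln(1 − rB₀/P)/ln(1+r)⌉ = 43 payments (last $62.47); total interest = total paid − $3,305.00 = $957.47.
At $200.00/mo: 19 payments (last $115.72); total interest $410.72.
Interest saved = $957.47 − $410.72 = $546.75.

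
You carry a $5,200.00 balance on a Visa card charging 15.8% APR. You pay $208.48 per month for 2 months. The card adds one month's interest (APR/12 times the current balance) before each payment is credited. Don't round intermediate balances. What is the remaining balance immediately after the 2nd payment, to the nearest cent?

Monthly rate r = 15.8%/12 = 1.31667% = 0.0131667.
Each month: B ← B·(1+r) − $208.48.
Month 1: interest $68.47; balance after payment $5,059.99.
Month 2: interest $66.62; balance after payment $4,918.13.

$4,918.13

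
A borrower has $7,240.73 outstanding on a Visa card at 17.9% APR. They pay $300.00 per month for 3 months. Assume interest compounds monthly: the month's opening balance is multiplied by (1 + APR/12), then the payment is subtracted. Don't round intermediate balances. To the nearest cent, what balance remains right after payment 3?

$6,656.12

Monthly rate r = 17.9%/12 = 1.49167% = 0.0149167.
Each month: B ← B·(1+r) − $300.00.
Month 1: interest $108.01; balance after payment $7,048.74.
Month 2: interest $105.14; balance after payment $6,853.88.
Month 3: interest $102.24; balance after payment $6,656.12.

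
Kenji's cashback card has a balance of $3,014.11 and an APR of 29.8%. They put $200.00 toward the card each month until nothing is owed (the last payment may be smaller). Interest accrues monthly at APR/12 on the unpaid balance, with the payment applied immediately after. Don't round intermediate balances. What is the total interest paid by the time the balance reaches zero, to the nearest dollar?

$808

Monthly rate r = 29.8%/12 = 2.48333% = 0.0248333.
Payoff takes n = ⌈−ln(1 − rB₀/P)/ln(1+r)⌉ = ⌈19.112⌉ = 20 payments; the last is $22.56.
Total paid = 19·$200.00 + $22.56 = $3,822.56.
Total interest = total paid − principal = $3,822.56 − $3,014.11 = $808.45.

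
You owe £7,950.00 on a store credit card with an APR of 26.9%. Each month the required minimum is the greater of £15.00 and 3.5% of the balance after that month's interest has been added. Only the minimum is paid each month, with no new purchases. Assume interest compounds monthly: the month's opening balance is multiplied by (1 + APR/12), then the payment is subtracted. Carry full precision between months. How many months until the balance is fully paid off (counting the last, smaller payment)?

264 months

Monthly rate r = 26.9%/12 = 2.24167% = 0.0224167.
While 3.5% of the post-interest balance exceeds £15.00, each month B ← (B·(1+r))·(1 − 0.035), i.e. B shrinks by the factor (1+r)·0.965 = 0.98663.
This holds for months 1–219. Entering month 220 the balance is £417.22; 3.5% of the post-interest balance is now below £15.00, so the flat £15.00 minimum applies from here.
From month 220 a fixed £15.00 at rate r clears £417.22 in 45 more payments. Total: 219 + 45 = 264 months.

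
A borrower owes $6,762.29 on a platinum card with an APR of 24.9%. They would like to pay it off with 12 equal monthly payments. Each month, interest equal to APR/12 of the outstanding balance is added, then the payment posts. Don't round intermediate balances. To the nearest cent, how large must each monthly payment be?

Monthly rate r = 24.9%/12 = 2.075% = 0.02075.
Level-payment amortization: P = B₀·r / (1 − (1+r)^(−n)) = 6762.29·0.02075 / (1 − 1.02075^(−12)).
Denominator 1 − (1+r)^(−12) = 0.218430979.
P = 140.318 / 0.218430979 ≈ 642.39.

$642.39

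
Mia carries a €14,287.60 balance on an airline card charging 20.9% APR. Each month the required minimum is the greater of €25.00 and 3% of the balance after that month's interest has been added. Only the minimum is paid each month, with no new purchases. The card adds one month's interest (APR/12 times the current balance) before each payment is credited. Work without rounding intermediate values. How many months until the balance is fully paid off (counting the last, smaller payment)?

Monthly rate r = 20.9%/12 = 1.74167% = 0.0174167.
While 3% of the post-interest balance exceeds €25.00, each month B ← (B·(1+r))·(1 − 0.03), i.e. B shrinks by the factor (1+r)·0.97 = 0.98689.
This holds for months 1–217. Entering month 218 the balance is €815.97; 3% of the post-interest balance is now below €25.00, so the flat €25.00 minimum applies from here.
From month 218 a fixed €25.00 at rate r clears €815.97 in 49 more payments. Total: 217 + 49 = 266 months.

266 months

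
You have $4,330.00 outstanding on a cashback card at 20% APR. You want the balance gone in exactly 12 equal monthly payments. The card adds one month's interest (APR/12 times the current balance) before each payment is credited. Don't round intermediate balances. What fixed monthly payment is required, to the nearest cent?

Monthly rate r = 20%/12 = 1.66667% = 0.0166667.
Level-payment amortization: P = B₀·r / (1 − (1+r)^(−n)) = 4330.00·0.0166667 / (1 − 1.01667^(−12)).
Denominator 1 − (1+r)^(−12) = 0.179918557.
P = 72.1667 / 0.179918557 ≈ 401.11.

$401.11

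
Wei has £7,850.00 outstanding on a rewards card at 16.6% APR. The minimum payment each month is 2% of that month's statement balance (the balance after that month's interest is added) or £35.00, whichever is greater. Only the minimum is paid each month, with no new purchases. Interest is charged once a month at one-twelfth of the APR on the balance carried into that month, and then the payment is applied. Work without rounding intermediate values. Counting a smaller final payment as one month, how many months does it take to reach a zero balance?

318 months

Monthly rate r = 16.6%/12 = 1.38333% = 0.0138333.
While 2% of the post-interest balance exceeds £35.00, each month B ← (B·(1+r))·(1 − 0.02), i.e. B shrinks by the factor (1+r)·0.98 = 0.99356.
This holds for months 1–235. Entering month 236 the balance is £1,718.46; 2% of the post-interest balance is now below £35.00, so the flat £35.00 minimum applies from here.
From month 236 a fixed £35.00 at rate r clears £1,718.46 in 83 more payments. Total: 235 + 83 = 318 months.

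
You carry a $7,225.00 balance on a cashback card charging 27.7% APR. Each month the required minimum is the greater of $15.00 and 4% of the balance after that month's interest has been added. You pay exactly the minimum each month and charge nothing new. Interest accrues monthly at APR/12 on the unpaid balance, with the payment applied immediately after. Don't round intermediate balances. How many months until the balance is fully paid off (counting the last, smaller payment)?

Monthly rate r = 27.7%/12 = 2.30833% = 0.0230833.
While 4% of the post-interest balance exceeds $15.00, each month B ← (B·(1+r))·(1 − 0.04), i.e. B shrinks by the factor (1+r)·0.96 = 0.98216.
This holds for months 1–166. Entering month 167 the balance is $363.99; 4% of the post-interest balance is now below $15.00, so the flat $15.00 minimum applies from here.
From month 167 a fixed $15.00 at rate r clears $363.99 in 36 more payments. Total: 166 + 36 = 202 months.

202 months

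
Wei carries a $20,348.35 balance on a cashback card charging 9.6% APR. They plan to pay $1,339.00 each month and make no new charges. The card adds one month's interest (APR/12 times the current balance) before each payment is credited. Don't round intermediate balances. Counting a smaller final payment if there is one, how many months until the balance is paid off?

Monthly rate r = 9.6%/12 = 0.8% = 0.008.
Recurrence: B ← B·(1+r) − $1,339.00.
Month 1: interest $162.79; balance after payment $19,172.14.
Month 2: interest $153.38; balance after payment $17,986.51.
Closed form: n = −ln(1 − rB₀/P)/ln(1+r) = −ln(0.87843)/ln(1.008) ≈ 16.268, so the balance reaches zero during payment 17.

17 months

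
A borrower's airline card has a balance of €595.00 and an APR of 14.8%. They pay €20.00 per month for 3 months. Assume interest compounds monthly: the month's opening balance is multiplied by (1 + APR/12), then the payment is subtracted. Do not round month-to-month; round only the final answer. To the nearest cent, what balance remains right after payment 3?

Monthly rate r = 14.8%/12 = 1.23333% = 0.0123333.
Each month: B ← B·(1+r) − €20.00.
Month 1: interest €7.34; balance after payment €582.34.
Month 2: interest €7.18; balance after payment €569.52.
Month 3: interest €7.02; balance after payment €556.54.

€556.54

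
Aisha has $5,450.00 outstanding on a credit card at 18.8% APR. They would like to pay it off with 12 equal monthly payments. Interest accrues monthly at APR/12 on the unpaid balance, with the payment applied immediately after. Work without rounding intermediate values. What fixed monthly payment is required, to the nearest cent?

$501.73

Monthly rate r = 18.8%/12 = 1.56667% = 0.0156667.
Level-payment amortization: P = B₀·r / (1 − (1+r)^(−n)) = 5450.00·0.0156667 / (1 − 1.01567^(−12)).
Denominator 1 − (1+r)^(−12) = 0.170176736.
P = 85.3833 / 0.170176736 ≈ 501.73.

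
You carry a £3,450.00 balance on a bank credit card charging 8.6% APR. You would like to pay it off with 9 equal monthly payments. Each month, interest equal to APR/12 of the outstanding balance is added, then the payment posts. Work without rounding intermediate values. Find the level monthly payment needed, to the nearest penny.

Monthly rate r = 8.6%/12 = 0.716667% = 0.00716667.
Level-payment amortization: P = B₀·r / (1 − (1+r)^(−n)) = 3450.00·0.00716667 / (1 − 1.00717^(−9)).
Denominator 1 − (1+r)^(−9) = 0.0622482027.
P = 24.725 / 0.0622482027 ≈ 397.20.

£397.20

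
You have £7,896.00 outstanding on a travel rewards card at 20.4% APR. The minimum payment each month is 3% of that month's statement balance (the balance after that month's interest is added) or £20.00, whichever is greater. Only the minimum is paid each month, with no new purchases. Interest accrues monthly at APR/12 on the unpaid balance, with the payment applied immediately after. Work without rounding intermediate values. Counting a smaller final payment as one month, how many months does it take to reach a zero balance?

232 months

Monthly rate r = 20.4%/12 = 1.7% = 0.017.
While 3% of the post-interest balance exceeds £20.00, each month B ← (B·(1+r))·(1 − 0.03), i.e. B shrinks by the factor (1+r)·0.97 = 0.98649.
This holds for months 1–183. Entering month 184 the balance is £655.19; 3% of the post-interest balance is now below £20.00, so the flat £20.00 minimum applies from here.
From month 184 a fixed £20.00 at rate r clears £655.19 in 49 more payments. Total: 183 + 49 = 232 months.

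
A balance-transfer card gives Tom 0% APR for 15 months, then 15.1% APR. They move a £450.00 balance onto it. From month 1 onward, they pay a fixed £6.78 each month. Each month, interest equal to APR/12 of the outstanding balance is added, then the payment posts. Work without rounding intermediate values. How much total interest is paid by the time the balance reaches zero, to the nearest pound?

Promo months 1–15 at r₀ = 0%/12 = 0; months 16+ at r₁ = 15.1%/12 = 0.0125833.
After month 15 (no interest yet): B = £450.00 − 15·£6.78 = £348.30.
Then at r₁ with £6.78/mo: n₂ = −ln(1 − r₁·B/P)/ln(1+r₁) ≈ 83.14 → 84 more payments.
Total paid = 98·£6.78 + £0.96 = £665.40; interest = £665.40 − £450.00 = £215.40.

£215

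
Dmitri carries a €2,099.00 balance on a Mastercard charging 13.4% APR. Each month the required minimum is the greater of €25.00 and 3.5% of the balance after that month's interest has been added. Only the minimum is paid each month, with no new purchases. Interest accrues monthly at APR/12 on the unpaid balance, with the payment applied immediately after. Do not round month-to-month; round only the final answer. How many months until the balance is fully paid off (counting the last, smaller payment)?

Monthly rate r = 13.4%/12 = 1.11667% = 0.0111667.
While 3.5% of the post-interest balance exceeds €25.00, each month B ← (B·(1+r))·(1 − 0.035), i.e. B shrinks by the factor (1+r)·0.965 = 0.97578.
This holds for months 1–45. Entering month 46 the balance is €696.25; 3.5% of the post-interest balance is now below €25.00, so the flat €25.00 minimum applies from here.
From month 46 a fixed €25.00 at rate r clears €696.25 in 34 more payments. Total: 45 + 34 = 79 months.

79 months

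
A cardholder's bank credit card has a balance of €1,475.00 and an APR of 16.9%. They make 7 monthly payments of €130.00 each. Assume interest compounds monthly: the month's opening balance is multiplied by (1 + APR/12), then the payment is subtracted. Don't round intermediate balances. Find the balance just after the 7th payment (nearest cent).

€677.34

Monthly rate r = 16.9%/12 = 1.40833% = 0.0140833.
Each month: B ← B·(1+r) − €130.00.
Month 1: interest €20.77; balance after payment €1,365.77.
Month 2: interest €19.23; balance after payment €1,255.01.
Month 3: interest €17.67; balance after payment €1,142.68.
Month 4: interest €16.09; balance after payment €1,028.78.
Month 5: interest €14.49; balance after payment €913.26.
Month 6: interest €12.86; balance after payment €796.13.
Month 7: interest €11.21; balance after payment €677.34.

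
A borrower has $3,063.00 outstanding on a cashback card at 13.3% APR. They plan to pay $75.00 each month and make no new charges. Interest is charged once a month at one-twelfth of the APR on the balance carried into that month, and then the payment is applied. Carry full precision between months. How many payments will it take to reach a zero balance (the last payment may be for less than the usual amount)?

55 payments

Monthly rate r = 13.3%/12 = 1.10833% = 0.0110833.
Recurrence: B ← B·(1+r) − $75.00.
Month 1: interest $33.95; balance after payment $3,021.95.
Month 2: interest $33.49; balance after payment $2,980.44.
Closed form: n = −ln(1 − rB₀/P)/ln(1+r) = −ln(0.54736)/ln(1.01108) ≈ 54.676, so the balance reaches zero during payment 55.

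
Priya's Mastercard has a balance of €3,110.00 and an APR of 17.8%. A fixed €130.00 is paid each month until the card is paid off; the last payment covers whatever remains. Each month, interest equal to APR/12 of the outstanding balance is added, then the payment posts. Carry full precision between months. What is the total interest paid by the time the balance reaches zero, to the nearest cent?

Monthly rate r = 17.8%/12 = 1.48333% = 0.0148333.
Payoff takes n = ⌈−ln(1 − rB₀/P)/ln(1+r)⌉ = ⌈29.766⌉ = 30 payments; the last is €99.75.
Total paid = 29·€130.00 + €99.75 = €3,869.75.
Total interest = total paid − principal = €3,869.75 − €3,110.00 = €759.75.

€759.75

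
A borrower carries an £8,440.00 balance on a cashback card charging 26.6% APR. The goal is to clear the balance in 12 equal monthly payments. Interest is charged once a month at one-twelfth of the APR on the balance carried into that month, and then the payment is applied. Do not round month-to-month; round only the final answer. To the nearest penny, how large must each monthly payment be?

£808.74

Monthly rate r = 26.6%/12 = 2.21667% = 0.0221667.
Level-payment amortization: P = B₀·r / (1 − (1+r)^(−n)) = 8440.00·0.0221667 / (1 − 1.02217^(−12)).
Denominator 1 − (1+r)^(−12) = 0.231330891.
P = 187.087 / 0.231330891 ≈ 808.74.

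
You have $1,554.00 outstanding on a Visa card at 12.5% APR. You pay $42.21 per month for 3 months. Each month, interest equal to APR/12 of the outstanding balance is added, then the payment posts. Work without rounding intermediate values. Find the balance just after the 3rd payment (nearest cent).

Monthly rate r = 12.5%/12 = 1.04167% = 0.0104167.
Each month: B ← B·(1+r) − $42.21.
Month 1: interest $16.19; balance after payment $1,527.98.
Month 2: interest $15.92; balance after payment $1,501.68.
Month 3: interest $15.64; balance after payment $1,475.12.

$1,475.12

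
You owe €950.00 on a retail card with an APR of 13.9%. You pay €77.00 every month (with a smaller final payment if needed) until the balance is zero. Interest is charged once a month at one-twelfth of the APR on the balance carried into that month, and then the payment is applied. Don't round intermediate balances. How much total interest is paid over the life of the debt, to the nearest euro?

€81

Monthly rate r = 13.9%/12 = 1.15833% = 0.0115833.
Payoff takes n = ⌈−ln(1 − rB₀/P)/ln(1+r)⌉ = ⌈13.390⌉ = 14 payments; the last is €30.16.
Total paid = 13·€77.00 + €30.16 = €1,031.16.
Total interest = total paid − principal = €1,031.16 − €950.00 = €81.16.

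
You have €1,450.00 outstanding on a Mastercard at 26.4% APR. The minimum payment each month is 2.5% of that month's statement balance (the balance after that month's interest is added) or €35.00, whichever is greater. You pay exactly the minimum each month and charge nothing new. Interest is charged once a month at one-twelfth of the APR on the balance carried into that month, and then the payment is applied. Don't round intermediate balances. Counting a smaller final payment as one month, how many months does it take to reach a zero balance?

Monthly rate r = 26.4%/12 = 2.2% = 0.022.
While 2.5% of the post-interest balance exceeds €35.00, each month B ← (B·(1+r))·(1 − 0.025), i.e. B shrinks by the factor (1+r)·0.975 = 0.99645.
This holds for months 1–16. Entering month 17 the balance is €1,369.80; 2.5% of the post-interest balance is now below €35.00, so the flat €35.00 minimum applies from here.
From month 17 a fixed €35.00 at rate r clears €1,369.80 in 91 more payments. Total: 16 + 91 = 107 months.

107 months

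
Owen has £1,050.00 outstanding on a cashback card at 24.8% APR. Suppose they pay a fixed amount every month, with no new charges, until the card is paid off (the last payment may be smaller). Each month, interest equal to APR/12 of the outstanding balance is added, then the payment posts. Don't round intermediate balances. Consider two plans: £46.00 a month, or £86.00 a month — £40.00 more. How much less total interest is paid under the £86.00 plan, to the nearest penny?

£212.47

Monthly rate r = 24.8%/12 = 2.06667% = 0.0206667.
At £46.00/mo: n = ⌈−ln(1 − rB₀/P)/ln(1+r)⌉ = 32 payments (last £9.13); total interest = total paid − £1,050.00 = £385.13.
At £86.00/mo: 15 payments (last £18.66); total interest £172.66.
Interest saved = £385.13 − £172.66 = £212.47.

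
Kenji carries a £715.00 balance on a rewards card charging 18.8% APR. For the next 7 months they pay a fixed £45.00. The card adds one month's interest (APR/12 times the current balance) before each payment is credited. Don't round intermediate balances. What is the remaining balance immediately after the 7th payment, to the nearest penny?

£467.00

Monthly rate r = 18.8%/12 = 1.56667% = 0.0156667.
Each month: B ← B·(1+r) − £45.00.
Month 1: interest £11.20; balance after payment £681.20.
Month 2: interest £10.67; balance after payment £646.87.
Month 3: interest £10.13; balance after payment £612.01.
Month 4: interest £9.59; balance after payment £576.60.
Month 5: interest £9.03; balance after payment £540.63.
Month 6: interest £8.47; balance after payment £504.10.
Month 7: interest £7.90; balance after payment £467.00.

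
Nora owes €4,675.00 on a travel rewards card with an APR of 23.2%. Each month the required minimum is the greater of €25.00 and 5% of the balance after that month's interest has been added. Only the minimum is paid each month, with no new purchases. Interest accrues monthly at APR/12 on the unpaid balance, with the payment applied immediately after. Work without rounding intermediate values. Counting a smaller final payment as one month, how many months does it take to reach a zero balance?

Monthly rate r = 23.2%/12 = 1.93333% = 0.0193333.
While 5% of the post-interest balance exceeds €25.00, each month B ← (B·(1+r))·(1 − 0.05), i.e. B shrinks by the factor (1+r)·0.95 = 0.96837.
This holds for months 1–71. Entering month 72 the balance is €477.10; 5% of the post-interest balance is now below €25.00, so the flat €25.00 minimum applies from here.
From month 72 a fixed €25.00 at rate r clears €477.10 in 25 more payments. Total: 71 + 25 = 96 months.

96 months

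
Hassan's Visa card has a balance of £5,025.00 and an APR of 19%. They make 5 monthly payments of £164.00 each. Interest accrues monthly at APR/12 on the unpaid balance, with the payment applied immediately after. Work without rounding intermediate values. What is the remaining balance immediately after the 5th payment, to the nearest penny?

£4,589.23

Monthly rate r = 19%/12 = 1.58333% = 0.0158333.
Each month: B ← B·(1+r) − £164.00.
Month 1: interest £79.56; balance after payment £4,940.56.
Month 2: interest £78.23; balance after payment £4,854.79.
Month 3: interest £76.87; balance after payment £4,767.66.
Month 4: interest £75.49; balance after payment £4,679.14.
Month 5: interest £74.09; balance after payment £4,589.23.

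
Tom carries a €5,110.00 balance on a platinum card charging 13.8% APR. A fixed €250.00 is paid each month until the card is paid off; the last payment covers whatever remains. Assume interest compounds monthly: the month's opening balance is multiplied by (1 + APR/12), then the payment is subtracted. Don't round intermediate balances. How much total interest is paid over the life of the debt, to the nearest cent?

€748.95

Monthly rate r = 13.8%/12 = 1.15% = 0.0115.
Payoff takes n = ⌈−ln(1 − rB₀/P)/ln(1+r)⌉ = ⌈23.434⌉ = 24 payments; the last is €108.95.
Total paid = 23·€250.00 + €108.95 = €5,858.95.
Total interest = total paid − principal = €5,858.95 − €5,110.00 = €748.95.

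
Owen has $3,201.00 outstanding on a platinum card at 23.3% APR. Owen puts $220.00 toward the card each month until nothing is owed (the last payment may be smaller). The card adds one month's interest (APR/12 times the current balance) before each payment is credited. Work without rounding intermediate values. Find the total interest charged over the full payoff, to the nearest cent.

$597.53

Monthly rate r = 23.3%/12 = 1.94167% = 0.0194167.
Payoff takes n = ⌈−ln(1 − rB₀/P)/ln(1+r)⌉ = ⌈17.264⌉ = 18 payments; the last is $58.53.
Total paid = 17·$220.00 + $58.53 = $3,798.53.
Total interest = total paid − principal = $3,798.53 − $3,201.00 = $597.53.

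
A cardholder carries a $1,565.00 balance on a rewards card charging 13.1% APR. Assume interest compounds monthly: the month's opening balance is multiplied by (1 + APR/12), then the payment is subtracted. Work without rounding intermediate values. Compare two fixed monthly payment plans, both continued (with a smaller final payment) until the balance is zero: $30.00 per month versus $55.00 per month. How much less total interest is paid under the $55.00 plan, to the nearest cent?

$444.34

Monthly rate r = 13.1%/12 = 1.09167% = 0.0109167.
At $30.00/mo: n = ⌈−ln(1 − rB₀/P)/ln(1+r)⌉ = 78 payments (last $18.68); total interest = total paid − $1,565.00 = $763.68.
At $55.00/mo: 35 payments (last $14.34); total interest $319.34.
Interest saved = $763.68 − $319.34 = $444.34.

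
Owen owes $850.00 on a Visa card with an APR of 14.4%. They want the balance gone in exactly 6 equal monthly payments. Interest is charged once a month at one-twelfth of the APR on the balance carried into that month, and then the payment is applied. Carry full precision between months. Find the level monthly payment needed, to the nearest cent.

Monthly rate r = 14.4%/12 = 1.2% = 0.012.
Level-payment amortization: P = B₀·r / (1 − (1+r)^(−n)) = 850.00·0.012 / (1 − 1.012^(−6)).
Denominator 1 − (1+r)^(−6) = 0.0690702166.
P = 10.2 / 0.0690702166 ≈ 147.68.

$147.68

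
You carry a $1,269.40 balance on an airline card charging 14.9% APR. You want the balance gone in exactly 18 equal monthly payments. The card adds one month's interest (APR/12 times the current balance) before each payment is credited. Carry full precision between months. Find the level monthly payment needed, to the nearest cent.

$79.13

Monthly rate r = 14.9%/12 = 1.24167% = 0.0124167.
Level-payment amortization: P = B₀·r / (1 − (1+r)^(−n)) = 1269.40·0.0124167 / (1 − 1.01242^(−18)).
Denominator 1 − (1+r)^(−18) = 0.199183797.
P = 15.7617 / 0.199183797 ≈ 79.13.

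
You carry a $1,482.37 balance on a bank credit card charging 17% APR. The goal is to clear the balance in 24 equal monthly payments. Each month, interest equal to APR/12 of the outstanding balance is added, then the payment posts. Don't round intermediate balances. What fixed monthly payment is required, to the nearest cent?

Monthly rate r = 17%/12 = 1.41667% = 0.0141667.
Level-payment amortization: P = B₀·r / (1 − (1+r)^(−n)) = 1482.37·0.0141667 / (1 − 1.01417^(−24)).
Denominator 1 − (1+r)^(−24) = 0.286529489.
P = 21.0002 / 0.286529489 ≈ 73.29.

$73.29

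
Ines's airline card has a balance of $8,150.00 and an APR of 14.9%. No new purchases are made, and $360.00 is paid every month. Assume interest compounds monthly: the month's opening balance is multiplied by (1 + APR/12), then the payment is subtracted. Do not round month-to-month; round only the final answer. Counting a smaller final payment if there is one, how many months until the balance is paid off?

Monthly rate r = 14.9%/12 = 1.24167% = 0.0124167.
Recurrence: B ← B·(1+r) − $360.00.
Month 1: interest $101.20; balance after payment $7,891.20.
Month 2: interest $97.98; balance after payment $7,629.18.
Closed form: n = −ln(1 − rB₀/P)/ln(1+r) = −ln(0.7189)/ln(1.01242) ≈ 26.744, so the balance reaches zero during payment 27.

27 payments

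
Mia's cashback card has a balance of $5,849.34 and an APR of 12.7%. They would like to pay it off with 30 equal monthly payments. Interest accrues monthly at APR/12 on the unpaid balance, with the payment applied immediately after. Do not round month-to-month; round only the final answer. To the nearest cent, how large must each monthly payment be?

$228.59

Monthly rate r = 12.7%/12 = 1.05833% = 0.0105833.
Level-payment amortization: P = B₀·r / (1 − (1+r)^(−n)) = 5849.34·0.0105833 / (1 − 1.01058^(−30)).
Denominator 1 − (1+r)^(−30) = 0.270817807.
P = 61.9055 / 0.270817807 ≈ 228.59.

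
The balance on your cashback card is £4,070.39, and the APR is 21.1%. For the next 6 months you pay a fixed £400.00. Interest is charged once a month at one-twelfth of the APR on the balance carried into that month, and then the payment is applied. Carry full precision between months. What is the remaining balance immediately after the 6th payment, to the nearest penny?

Monthly rate r = 21.1%/12 = 1.75833% = 0.0175833.
Each month: B ← B·(1+r) − £400.00.
Month 1: interest £71.57; balance after payment £3,741.96.
Month 2: interest £65.80; balance after payment £3,407.76.
Month 3: interest £59.92; balance after payment £3,067.68.
Month 4: interest £53.94; balance after payment £2,721.62.
Month 5: interest £47.86; balance after payment £2,369.47.
Month 6: interest £41.66; balance after payment £2,011.14.

£2,011.14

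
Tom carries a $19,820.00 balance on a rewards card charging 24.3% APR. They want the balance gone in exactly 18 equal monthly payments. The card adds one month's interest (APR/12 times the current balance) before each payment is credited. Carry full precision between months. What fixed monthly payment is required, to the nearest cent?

Monthly rate r = 24.3%/12 = 2.025% = 0.02025.
Level-payment amortization: P = B₀·r / (1 − (1+r)^(−n)) = 19820.00·0.02025 / (1 − 1.02025^(−18)).
Denominator 1 − (1+r)^(−18) = 0.302922383.
P = 401.355 / 0.302922383 ≈ 1324.94.

$1,324.94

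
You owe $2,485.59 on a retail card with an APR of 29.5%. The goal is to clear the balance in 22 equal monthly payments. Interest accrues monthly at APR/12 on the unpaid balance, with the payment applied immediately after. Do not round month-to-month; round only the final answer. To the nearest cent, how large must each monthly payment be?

Monthly rate r = 29.5%/12 = 2.45833% = 0.0245833.
Level-payment amortization: P = B₀·r / (1 − (1+r)^(−n)) = 2485.59·0.0245833 / (1 − 1.02458^(−22)).
Denominator 1 − (1+r)^(−22) = 0.413916243.
P = 61.1041 / 0.413916243 ≈ 147.62.

$147.62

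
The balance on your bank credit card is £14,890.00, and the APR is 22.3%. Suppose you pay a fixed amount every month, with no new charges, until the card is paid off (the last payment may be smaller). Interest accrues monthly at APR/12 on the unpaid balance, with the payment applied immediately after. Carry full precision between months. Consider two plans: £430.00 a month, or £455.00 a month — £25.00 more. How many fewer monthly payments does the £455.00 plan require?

Monthly rate r = 22.3%/12 = 1.85833% = 0.0185833.
At £430.00/mo: n = ⌈−ln(1 − rB₀/P)/ln(1+r)⌉ = 57 payments (last £7.33); total interest = total paid − £14,890.00 = £9,197.33.
At £455.00/mo: 51 payments (last £401.35); total interest £8,261.35.
Payments saved = 57 − 51 = 6.

6 fewer payments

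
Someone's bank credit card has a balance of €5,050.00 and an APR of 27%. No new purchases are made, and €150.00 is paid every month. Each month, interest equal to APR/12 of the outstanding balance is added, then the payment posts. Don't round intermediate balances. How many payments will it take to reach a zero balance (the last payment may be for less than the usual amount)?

64 payments

Monthly rate r = 27%/12 = 2.25% = 0.0225.
Recurrence: B ← B·(1+r) − €150.00.
Month 1: interest €113.62; balance after payment €5,013.62.
Month 2: interest €112.81; balance after payment €4,976.43.
Closed form: n = −ln(1 − rB₀/P)/ln(1+r) = −ln(0.2425)/ln(1.0225) ≈ 63.673, so the balance reaches zero during payment 64.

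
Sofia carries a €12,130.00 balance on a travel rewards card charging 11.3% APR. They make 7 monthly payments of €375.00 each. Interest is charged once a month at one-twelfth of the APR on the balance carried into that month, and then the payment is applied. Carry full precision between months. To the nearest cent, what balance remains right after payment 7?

€10,252.18

Monthly rate r = 11.3%/12 = 0.941667% = 0.00941667.
Each month: B ← B·(1+r) − €375.00.
Month 1: interest €114.22; balance after payment €11,869.22.
Month 2: interest €111.77; balance after payment €11,605.99.
Month 3: interest €109.29; balance after payment €11,340.28.
Month 4: interest €106.79; balance after payment €11,072.07.
Month 5: interest €104.26; balance after payment €10,801.33.
Month 6: interest €101.71; balance after payment €10,528.04.
Month 7: interest €99.14; balance after payment €10,252.18.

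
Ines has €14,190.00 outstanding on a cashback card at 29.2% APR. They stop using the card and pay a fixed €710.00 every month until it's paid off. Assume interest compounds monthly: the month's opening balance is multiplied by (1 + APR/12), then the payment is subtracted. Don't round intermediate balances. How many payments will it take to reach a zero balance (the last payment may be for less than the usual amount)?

28 months

Monthly rate r = 29.2%/12 = 2.43333% = 0.0243333.
Recurrence: B ← B·(1+r) − €710.00.
Month 1: interest €345.29; balance after payment €13,825.29.
Month 2: interest €336.42; balance after payment €13,451.71.
Closed form: n = −ln(1 − rB₀/P)/ln(1+r) = −ln(0.51368)/ln(1.02433) ≈ 27.708, so the balance reaches zero during payment 28.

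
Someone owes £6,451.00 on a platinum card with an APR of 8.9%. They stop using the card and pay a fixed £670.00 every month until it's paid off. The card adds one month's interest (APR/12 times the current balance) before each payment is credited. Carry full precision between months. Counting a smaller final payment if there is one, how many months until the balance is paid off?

11 months

Monthly rate r = 8.9%/12 = 0.741667% = 0.00741667.
Recurrence: B ← B·(1+r) − £670.00.
Month 1: interest £47.84; balance after payment £5,828.84.
Month 2: interest £43.23; balance after payment £5,202.08.
Closed form: n = −ln(1 − rB₀/P)/ln(1+r) = −ln(0.92859)/ln(1.00742) ≈ 10.026, so the balance reaches zero during payment 11.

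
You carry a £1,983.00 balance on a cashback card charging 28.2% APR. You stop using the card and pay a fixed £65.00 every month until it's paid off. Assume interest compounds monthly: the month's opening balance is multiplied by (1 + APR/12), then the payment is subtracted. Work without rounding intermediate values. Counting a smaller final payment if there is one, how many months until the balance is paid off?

55 months

Monthly rate r = 28.2%/12 = 2.35% = 0.0235.
Recurrence: B ← B·(1+r) − £65.00.
Month 1: interest £46.60; balance after payment £1,964.60.
Month 2: interest £46.17; balance after payment £1,945.77.
Closed form: n = −ln(1 − rB₀/P)/ln(1+r) = −ln(0.28307)/ln(1.0235) ≈ 54.333, so the balance reaches zero during payment 55.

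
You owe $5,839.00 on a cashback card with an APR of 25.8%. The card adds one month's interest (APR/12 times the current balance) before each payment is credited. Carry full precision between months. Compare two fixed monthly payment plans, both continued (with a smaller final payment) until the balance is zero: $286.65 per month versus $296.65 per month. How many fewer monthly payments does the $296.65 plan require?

Monthly rate r = 25.8%/12 = 2.15% = 0.0215.
At $286.65/mo: n = ⌈−ln(1 − rB₀/P)/ln(1+r)⌉ = 28 payments (last $24.73); total interest = total paid − $5,839.00 = $1,925.28.
At $296.65/mo: 26 payments (last $257.44); total interest $1,834.69.
Payments saved = 28 − 26 = 2.

2 fewer payments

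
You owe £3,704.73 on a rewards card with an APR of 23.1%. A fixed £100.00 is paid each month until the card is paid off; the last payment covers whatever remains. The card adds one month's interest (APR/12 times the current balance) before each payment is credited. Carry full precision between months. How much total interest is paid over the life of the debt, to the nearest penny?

Monthly rate r = 23.1%/12 = 1.925% = 0.01925.
Payoff takes n = ⌈−ln(1 − rB₀/P)/ln(1+r)⌉ = ⌈65.497⌉ = 66 payments; the last is £49.92.
Total paid = 65·£100.00 + £49.92 = £6,549.92.
Total interest = total paid − principal = £6,549.92 − £3,704.73 = £2,845.19.

£2,845.19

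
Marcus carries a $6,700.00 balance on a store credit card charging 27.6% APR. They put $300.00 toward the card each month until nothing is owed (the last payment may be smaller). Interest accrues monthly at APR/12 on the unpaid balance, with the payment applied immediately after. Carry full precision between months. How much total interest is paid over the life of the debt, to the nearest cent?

$2,810.97

Monthly rate r = 27.6%/12 = 2.3% = 0.023.
Payoff takes n = ⌈−ln(1 − rB₀/P)/ln(1+r)⌉ = ⌈31.701⌉ = 32 payments; the last is $210.97.
Total paid = 31·$300.00 + $210.97 = $9,510.97.
Total interest = total paid − principal = $9,510.97 − $6,700.00 = $2,810.97.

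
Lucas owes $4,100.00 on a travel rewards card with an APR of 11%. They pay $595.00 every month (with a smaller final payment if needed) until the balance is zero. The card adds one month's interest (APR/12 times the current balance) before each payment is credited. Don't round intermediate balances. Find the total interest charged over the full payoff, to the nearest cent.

$154.94

Monthly rate r = 11%/12 = 0.916667% = 0.00916667.
Payoff takes n = ⌈−ln(1 − rB₀/P)/ln(1+r)⌉ = ⌈7.151⌉ = 8 payments; the last is $89.94.
Total paid = 7·$595.00 + $89.94 = $4,254.94.
Total interest = total paid − principal = $4,254.94 − $4,100.00 = $154.94.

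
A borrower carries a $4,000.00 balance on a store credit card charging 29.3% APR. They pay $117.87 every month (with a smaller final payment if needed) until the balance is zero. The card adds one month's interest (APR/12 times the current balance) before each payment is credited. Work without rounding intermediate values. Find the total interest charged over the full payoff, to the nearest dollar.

$4,618

Monthly rate r = 29.3%/12 = 2.44167% = 0.0244167.
Payoff takes n = ⌈−ln(1 − rB₀/P)/ln(1+r)⌉ = ⌈73.113⌉ = 74 payments; the last is $13.48.
Total paid = 73·$117.87 + $13.48 = $8,617.99.
Total interest = total paid − principal = $8,617.99 − $4,000.00 = $4,617.99.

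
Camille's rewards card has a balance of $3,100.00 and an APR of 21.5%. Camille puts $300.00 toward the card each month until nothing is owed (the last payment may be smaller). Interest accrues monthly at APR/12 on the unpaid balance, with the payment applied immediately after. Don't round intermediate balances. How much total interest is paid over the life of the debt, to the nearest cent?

Monthly rate r = 21.5%/12 = 1.79167% = 0.0179167.
Payoff takes n = ⌈−ln(1 − rB₀/P)/ln(1+r)⌉ = ⌈11.529⌉ = 12 payments; the last is $159.45.
Total paid = 11·$300.00 + $159.45 = $3,459.45.
Total interest = total paid − principal = $3,459.45 − $3,100.00 = $359.45.

$359.45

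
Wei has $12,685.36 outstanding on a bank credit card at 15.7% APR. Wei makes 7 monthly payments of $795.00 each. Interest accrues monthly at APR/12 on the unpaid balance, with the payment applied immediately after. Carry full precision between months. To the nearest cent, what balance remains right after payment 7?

$8,105.48

Monthly rate r = 15.7%/12 = 1.30833% = 0.0130833.
Each month: B ← B·(1+r) − $795.00.
Month 1: interest $165.97; balance after payment $12,056.33.
Month 2: interest $157.74; balance after payment $11,419.06.
Month 3: interest $149.40; balance after payment $10,773.46.
Month 4: interest $140.95; balance after payment $10,119.42.
Month 5: interest $132.40; balance after payment $9,456.81.
Month 6: interest $123.73; balance after payment $8,785.54.
Month 7: interest $114.94; balance after payment $8,105.48.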